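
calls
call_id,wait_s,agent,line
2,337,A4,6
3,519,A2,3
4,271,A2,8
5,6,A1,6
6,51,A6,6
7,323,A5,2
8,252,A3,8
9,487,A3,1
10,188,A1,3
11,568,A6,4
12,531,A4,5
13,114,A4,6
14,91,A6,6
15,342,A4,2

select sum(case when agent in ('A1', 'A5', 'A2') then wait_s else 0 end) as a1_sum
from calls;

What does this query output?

call_id=2: ✗
call_id=3: ✓ → 519
call_id=4: ✓ → 271
call_id=5: ✓ → 6
call_id=6: ✗
call_id=7: ✓ → 323
call_id=8: ✗
call_id=9: ✗
call_id=10: ✓ → 188
call_id=11: ✗
call_id=12: ✗
call_id=13: ✗
call_id=14: ✗
call_id=15: ✗
a1_sum = 519 + 271 + 6 + 323 + 188 = 1307

1307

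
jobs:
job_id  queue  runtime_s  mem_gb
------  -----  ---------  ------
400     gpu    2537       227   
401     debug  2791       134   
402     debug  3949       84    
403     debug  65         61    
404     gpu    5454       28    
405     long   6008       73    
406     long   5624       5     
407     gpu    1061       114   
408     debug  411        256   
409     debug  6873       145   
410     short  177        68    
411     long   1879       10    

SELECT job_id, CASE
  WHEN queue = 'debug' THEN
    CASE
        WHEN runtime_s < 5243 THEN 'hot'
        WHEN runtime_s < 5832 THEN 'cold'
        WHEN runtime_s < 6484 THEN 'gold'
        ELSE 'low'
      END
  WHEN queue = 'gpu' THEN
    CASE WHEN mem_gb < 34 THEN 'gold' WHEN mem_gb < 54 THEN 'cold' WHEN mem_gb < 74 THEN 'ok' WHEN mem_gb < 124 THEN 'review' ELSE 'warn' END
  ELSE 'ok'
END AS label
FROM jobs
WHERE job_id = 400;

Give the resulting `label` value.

warn

job_id = 400: queue=gpu, runtime_s=2537, mem_gb=227.
queue='gpu' → inner[ELSE] → warn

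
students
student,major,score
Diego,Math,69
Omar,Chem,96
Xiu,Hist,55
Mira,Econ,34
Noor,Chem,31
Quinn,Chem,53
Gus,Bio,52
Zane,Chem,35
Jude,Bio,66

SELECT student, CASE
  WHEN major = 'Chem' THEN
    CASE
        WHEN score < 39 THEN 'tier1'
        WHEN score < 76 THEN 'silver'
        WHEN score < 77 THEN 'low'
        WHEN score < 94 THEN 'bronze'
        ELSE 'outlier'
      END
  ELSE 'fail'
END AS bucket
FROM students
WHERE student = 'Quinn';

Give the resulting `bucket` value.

silver

student = Quinn: major=Chem, score=53.
major='Chem' → inner[score < 76] → silver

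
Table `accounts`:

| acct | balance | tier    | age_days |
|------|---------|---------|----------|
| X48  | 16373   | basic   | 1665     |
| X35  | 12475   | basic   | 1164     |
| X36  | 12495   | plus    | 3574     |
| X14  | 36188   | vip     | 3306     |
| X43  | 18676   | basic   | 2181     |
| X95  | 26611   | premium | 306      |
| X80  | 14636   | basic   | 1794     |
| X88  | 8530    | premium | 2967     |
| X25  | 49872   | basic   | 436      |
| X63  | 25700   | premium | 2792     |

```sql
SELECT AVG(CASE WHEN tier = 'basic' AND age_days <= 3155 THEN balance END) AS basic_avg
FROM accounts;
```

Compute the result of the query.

acct=X48: ✓ → 16373
acct=X35: ✓ → 12475
acct=X36: ✗
acct=X14: ✗
acct=X43: ✓ → 18676
acct=X95: ✗
acct=X80: ✓ → 14636
acct=X88: ✗
acct=X25: ✓ → 49872
acct=X63: ✗
basic_avg = (16373 + 12475 + 18676 + 14636 + 49872) / 5 = 22406.4

22406.4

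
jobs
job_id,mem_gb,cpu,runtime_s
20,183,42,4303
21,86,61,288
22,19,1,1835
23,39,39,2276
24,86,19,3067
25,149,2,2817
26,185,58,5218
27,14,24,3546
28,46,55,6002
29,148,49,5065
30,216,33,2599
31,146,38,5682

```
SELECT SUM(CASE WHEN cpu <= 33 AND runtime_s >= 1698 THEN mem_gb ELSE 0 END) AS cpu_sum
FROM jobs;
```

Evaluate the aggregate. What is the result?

job_id=20: ✗
job_id=21: ✗
job_id=22: ✓ → 19
job_id=23: ✗
job_id=24: ✓ → 86
job_id=25: ✓ → 149
job_id=26: ✗
job_id=27: ✓ → 14
job_id=28: ✗
job_id=29: ✗
job_id=30: ✓ → 216
job_id=31: ✗
cpu_sum = 19 + 86 + 149 + 14 + 216 = 484

484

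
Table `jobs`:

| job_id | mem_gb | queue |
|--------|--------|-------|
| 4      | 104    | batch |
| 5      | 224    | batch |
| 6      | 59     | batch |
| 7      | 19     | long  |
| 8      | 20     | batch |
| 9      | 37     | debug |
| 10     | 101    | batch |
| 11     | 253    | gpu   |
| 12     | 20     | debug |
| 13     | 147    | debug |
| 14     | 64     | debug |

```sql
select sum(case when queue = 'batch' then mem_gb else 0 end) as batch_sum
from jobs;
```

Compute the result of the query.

job_id=4: ✓ → 104
job_id=5: ✓ → 224
job_id=6: ✓ → 59
job_id=7: ✗
job_id=8: ✓ → 20
job_id=9: ✗
job_id=10: ✓ → 101
job_id=11: ✗
job_id=12: ✗
job_id=13: ✗
job_id=14: ✗
batch_sum = 104 + 224 + 59 + 20 + 101 = 508

508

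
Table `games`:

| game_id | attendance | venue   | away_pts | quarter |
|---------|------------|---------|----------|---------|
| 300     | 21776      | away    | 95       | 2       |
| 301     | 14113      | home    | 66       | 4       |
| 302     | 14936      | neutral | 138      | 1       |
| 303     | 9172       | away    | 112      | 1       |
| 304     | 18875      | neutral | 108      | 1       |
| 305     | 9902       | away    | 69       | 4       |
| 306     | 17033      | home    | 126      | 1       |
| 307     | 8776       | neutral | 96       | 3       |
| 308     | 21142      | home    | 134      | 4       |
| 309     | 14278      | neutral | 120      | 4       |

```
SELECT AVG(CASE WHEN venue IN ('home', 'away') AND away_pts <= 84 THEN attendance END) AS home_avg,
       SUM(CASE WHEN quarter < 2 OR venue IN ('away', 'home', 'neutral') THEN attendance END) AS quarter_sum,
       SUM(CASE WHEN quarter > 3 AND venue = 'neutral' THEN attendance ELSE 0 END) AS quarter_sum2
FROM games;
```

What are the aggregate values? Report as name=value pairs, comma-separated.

home_avg=12007.5, quarter_sum=150003, quarter_sum2=14278

[home_avg: venue IN ('home', 'away') AND away_pts <= 84]
game_id=300: ✗
game_id=301: ✓ → 14113
game_id=302: ✗
game_id=303: ✗
game_id=304: ✗
game_id=305: ✓ → 9902
game_id=306: ✗
game_id=307: ✗
game_id=308: ✗
game_id=309: ✗
home_avg = (14113 + 9902) / 2 = 12007.5
—
[quarter_sum: quarter < 2 OR venue IN ('away', 'home', 'neutral')]
game_id=300: ✓ → 21776
game_id=301: ✓ → 14113
game_id=302: ✓ → 14936
game_id=303: ✓ → 9172
game_id=304: ✓ → 18875
game_id=305: ✓ → 9902
game_id=306: ✓ → 17033
game_id=307: ✓ → 8776
game_id=308: ✓ → 21142
game_id=309: ✓ → 14278
quarter_sum = 21776 + 14113 + 14936 + 9172 + 18875 + 9902 + 17033 + 8776 + 21142 + 14278 = 150003
—
[quarter_sum2: quarter > 3 AND venue = 'neutral']
game_id=300: ✗
game_id=301: ✗
game_id=302: ✗
game_id=303: ✗
game_id=304: ✗
game_id=305: ✗
game_id=306: ✗
game_id=307: ✗
game_id=308: ✗
game_id=309: ✓ → 14278
quarter_sum2 = 14278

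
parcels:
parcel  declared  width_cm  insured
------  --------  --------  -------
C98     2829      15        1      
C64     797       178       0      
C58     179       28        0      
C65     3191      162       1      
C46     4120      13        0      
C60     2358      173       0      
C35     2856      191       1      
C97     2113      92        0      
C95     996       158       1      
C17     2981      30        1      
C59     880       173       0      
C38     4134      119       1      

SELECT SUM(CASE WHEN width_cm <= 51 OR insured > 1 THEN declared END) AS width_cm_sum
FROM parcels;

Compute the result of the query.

10109

parcel=C98: ✓ → 2829
parcel=C64: ✗
parcel=C58: ✓ → 179
parcel=C65: ✗
parcel=C46: ✓ → 4120
parcel=C60: ✗
parcel=C35: ✗
parcel=C97: ✗
parcel=C95: ✗
parcel=C17: ✓ → 2981
parcel=C59: ✗
parcel=C38: ✗
width_cm_sum = 2829 + 179 + 4120 + 2981 = 10109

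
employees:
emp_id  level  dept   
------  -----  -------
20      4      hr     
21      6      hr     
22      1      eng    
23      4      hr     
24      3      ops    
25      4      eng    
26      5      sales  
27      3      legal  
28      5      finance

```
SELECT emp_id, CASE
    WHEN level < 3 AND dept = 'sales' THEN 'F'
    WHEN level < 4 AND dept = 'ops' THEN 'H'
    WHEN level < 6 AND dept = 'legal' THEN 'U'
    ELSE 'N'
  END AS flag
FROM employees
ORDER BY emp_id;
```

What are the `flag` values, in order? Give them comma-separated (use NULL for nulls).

emp_id=20: ELSE → N
emp_id=21: ELSE → N
emp_id=22: ELSE → N
emp_id=23: ELSE → N
emp_id=24: level < 4 AND dept = 'ops' → H
emp_id=25: ELSE → N
emp_id=26: ELSE → N
emp_id=27: level < 6 AND dept = 'legal' → U
emp_id=28: ELSE → N

N, N, N, N, H, N, N, U, N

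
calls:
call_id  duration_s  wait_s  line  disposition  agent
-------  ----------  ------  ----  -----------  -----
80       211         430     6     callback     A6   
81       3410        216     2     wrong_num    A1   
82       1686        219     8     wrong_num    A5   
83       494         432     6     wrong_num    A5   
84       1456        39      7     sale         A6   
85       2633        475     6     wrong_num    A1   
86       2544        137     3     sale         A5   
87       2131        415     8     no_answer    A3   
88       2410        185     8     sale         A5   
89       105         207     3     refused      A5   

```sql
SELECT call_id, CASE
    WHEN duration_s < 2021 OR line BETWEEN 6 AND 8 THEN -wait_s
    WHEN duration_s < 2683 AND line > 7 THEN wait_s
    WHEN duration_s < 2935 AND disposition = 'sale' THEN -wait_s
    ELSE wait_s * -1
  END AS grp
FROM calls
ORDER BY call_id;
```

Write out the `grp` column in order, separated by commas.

call_id=80: duration_s < 2021 OR line BETWEEN 6 AND 8 → -430
call_id=81: ELSE → -216
call_id=82: duration_s < 2021 OR line BETWEEN 6 AND 8 → -219
call_id=83: duration_s < 2021 OR line BETWEEN 6 AND 8 → -432
call_id=84: duration_s < 2021 OR line BETWEEN 6 AND 8 → -39
call_id=85: duration_s < 2021 OR line BETWEEN 6 AND 8 → -475
call_id=86: duration_s < 2935 AND disposition = 'sale' → -137
call_id=87: duration_s < 2021 OR line BETWEEN 6 AND 8 → -415
call_id=88: duration_s < 2021 OR line BETWEEN 6 AND 8 → -185
call_id=89: duration_s < 2021 OR line BETWEEN 6 AND 8 → -207

-430, -216, -219, -432, -39, -475, -137, -415, -185, -207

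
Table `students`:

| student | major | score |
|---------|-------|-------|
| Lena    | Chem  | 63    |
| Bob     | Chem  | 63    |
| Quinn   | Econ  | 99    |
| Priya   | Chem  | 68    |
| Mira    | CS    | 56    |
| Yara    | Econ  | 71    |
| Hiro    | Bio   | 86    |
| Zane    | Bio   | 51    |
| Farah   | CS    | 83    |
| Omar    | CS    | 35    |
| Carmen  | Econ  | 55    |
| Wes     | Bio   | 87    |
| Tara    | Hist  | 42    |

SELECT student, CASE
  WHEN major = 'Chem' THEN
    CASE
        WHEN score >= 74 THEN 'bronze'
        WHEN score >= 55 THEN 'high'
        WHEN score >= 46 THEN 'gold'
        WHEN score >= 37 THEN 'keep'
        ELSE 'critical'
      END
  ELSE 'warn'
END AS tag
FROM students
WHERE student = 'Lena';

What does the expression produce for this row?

high

student = Lena: major=Chem, score=63.
major='Chem' → inner[score >= 55] → high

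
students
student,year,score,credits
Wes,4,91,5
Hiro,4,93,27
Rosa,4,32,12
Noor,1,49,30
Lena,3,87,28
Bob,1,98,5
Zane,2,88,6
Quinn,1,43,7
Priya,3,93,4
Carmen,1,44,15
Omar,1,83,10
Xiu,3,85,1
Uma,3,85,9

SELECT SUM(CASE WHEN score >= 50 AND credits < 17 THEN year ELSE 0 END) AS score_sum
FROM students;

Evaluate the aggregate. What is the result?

17

student=Wes: ✓ → 4
student=Hiro: ✗
student=Rosa: ✗
student=Noor: ✗
student=Lena: ✗
student=Bob: ✓ → 1
student=Zane: ✓ → 2
student=Quinn: ✗
student=Priya: ✓ → 3
student=Carmen: ✗
student=Omar: ✓ → 1
student=Xiu: ✓ → 3
student=Uma: ✓ → 3
score_sum = 4 + 1 + 2 + 3 + 1 + 3 + 3 = 17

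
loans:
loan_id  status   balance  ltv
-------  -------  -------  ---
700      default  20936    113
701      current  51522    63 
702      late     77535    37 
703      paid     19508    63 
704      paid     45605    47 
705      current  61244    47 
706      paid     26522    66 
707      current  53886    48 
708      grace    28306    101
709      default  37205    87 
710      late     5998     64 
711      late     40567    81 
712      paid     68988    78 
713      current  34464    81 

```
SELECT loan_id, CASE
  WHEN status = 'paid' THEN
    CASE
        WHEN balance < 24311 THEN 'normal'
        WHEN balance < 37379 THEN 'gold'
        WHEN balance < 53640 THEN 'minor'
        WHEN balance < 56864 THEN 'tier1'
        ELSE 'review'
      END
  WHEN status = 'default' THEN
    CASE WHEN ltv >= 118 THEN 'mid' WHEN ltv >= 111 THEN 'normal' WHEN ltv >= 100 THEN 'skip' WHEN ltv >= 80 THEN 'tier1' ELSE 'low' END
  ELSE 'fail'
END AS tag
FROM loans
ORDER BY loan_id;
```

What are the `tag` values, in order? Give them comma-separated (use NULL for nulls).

loan_id=700: status='default' → inner[ltv >= 111] → normal
loan_id=701: status='current' → outer ELSE → fail
loan_id=702: status='late' → outer ELSE → fail
loan_id=703: status='paid' → inner[balance < 24311] → normal
loan_id=704: status='paid' → inner[balance < 53640] → minor
loan_id=705: status='current' → outer ELSE → fail
loan_id=706: status='paid' → inner[balance < 37379] → gold
loan_id=707: status='current' → outer ELSE → fail
loan_id=708: status='grace' → outer ELSE → fail
loan_id=709: status='default' → inner[ltv >= 80] → tier1
loan_id=710: status='late' → outer ELSE → fail
loan_id=711: status='late' → outer ELSE → fail
loan_id=712: status='paid' → inner[ELSE] → review
loan_id=713: status='current' → outer ELSE → fail

normal, fail, fail, normal, minor, fail, gold, fail, fail, tier1, fail, fail, review, fail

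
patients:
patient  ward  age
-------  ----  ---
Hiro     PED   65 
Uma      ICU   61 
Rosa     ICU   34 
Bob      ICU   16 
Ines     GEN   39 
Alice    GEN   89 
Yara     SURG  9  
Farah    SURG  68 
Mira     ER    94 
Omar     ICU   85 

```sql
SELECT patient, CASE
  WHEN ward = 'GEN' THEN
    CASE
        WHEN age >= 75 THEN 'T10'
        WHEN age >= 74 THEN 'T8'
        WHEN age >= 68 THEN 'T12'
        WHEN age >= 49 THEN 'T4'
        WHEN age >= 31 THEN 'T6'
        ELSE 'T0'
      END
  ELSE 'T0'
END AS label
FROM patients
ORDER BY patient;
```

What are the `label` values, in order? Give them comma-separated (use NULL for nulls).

patient=Alice: ward='GEN' → inner[age >= 75] → T10
patient=Bob: ward='ICU' → outer ELSE → T0
patient=Farah: ward='SURG' → outer ELSE → T0
patient=Hiro: ward='PED' → outer ELSE → T0
patient=Ines: ward='GEN' → inner[age >= 31] → T6
patient=Mira: ward='ER' → outer ELSE → T0
patient=Omar: ward='ICU' → outer ELSE → T0
patient=Rosa: ward='ICU' → outer ELSE → T0
patient=Uma: ward='ICU' → outer ELSE → T0
patient=Yara: ward='SURG' → outer ELSE → T0

T10, T0, T0, T0, T6, T0, T0, T0, T0, T0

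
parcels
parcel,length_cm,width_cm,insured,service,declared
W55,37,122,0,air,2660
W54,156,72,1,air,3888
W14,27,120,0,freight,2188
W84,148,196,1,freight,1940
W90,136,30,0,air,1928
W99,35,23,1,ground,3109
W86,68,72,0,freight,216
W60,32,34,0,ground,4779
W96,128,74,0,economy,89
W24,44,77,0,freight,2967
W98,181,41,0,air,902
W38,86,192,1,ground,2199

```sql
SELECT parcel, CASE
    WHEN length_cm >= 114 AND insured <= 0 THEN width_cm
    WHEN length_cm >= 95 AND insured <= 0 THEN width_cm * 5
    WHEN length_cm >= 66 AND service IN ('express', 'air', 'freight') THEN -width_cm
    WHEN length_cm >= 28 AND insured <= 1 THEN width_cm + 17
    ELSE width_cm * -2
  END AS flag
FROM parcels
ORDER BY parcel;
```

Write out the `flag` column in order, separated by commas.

-240, 94, 209, -72, 139, 51, -196, -72, 30, 74, 41, 40

parcel=W14: ELSE → -240
parcel=W24: length_cm >= 28 AND insured <= 1 → 94
parcel=W38: length_cm >= 28 AND insured <= 1 → 209
parcel=W54: length_cm >= 66 AND service IN ('express', 'air', 'freight') → -72
parcel=W55: length_cm >= 28 AND insured <= 1 → 139
parcel=W60: length_cm >= 28 AND insured <= 1 → 51
parcel=W84: length_cm >= 66 AND service IN ('express', 'air', 'freight') → -196
parcel=W86: length_cm >= 66 AND service IN ('express', 'air', 'freight') → -72
parcel=W90: length_cm >= 114 AND insured <= 0 → 30
parcel=W96: length_cm >= 114 AND insured <= 0 → 74
parcel=W98: length_cm >= 114 AND insured <= 0 → 41
parcel=W99: length_cm >= 28 AND insured <= 1 → 40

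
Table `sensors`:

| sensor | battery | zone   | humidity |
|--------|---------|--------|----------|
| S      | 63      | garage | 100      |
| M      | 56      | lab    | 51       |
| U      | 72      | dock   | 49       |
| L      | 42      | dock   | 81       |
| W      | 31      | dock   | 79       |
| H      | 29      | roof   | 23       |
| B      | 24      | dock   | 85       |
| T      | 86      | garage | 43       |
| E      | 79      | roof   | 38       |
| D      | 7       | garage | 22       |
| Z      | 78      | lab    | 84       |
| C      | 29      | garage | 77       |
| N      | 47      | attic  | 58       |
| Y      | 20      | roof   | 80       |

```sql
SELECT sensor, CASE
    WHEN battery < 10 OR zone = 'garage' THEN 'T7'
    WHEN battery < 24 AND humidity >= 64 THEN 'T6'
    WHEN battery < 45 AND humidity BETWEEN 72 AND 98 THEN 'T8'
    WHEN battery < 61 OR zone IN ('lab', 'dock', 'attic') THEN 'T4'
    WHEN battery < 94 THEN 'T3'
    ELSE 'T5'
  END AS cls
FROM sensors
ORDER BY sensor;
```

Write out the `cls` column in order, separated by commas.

sensor=B: battery < 45 AND humidity BETWEEN 72 AND 98 → T8
sensor=C: battery < 10 OR zone = 'garage' → T7
sensor=D: battery < 10 OR zone = 'garage' → T7
sensor=E: battery < 94 → T3
sensor=H: battery < 61 OR zone IN ('lab', 'dock', 'attic') → T4
sensor=L: battery < 45 AND humidity BETWEEN 72 AND 98 → T8
sensor=M: battery < 61 OR zone IN ('lab', 'dock', 'attic') → T4
sensor=N: battery < 61 OR zone IN ('lab', 'dock', 'attic') → T4
sensor=S: battery < 10 OR zone = 'garage' → T7
sensor=T: battery < 10 OR zone = 'garage' → T7
sensor=U: battery < 61 OR zone IN ('lab', 'dock', 'attic') → T4
sensor=W: battery < 45 AND humidity BETWEEN 72 AND 98 → T8
sensor=Y: battery < 24 AND humidity >= 64 → T6
sensor=Z: battery < 61 OR zone IN ('lab', 'dock', 'attic') → T4

T8, T7, T7, T3, T4, T8, T4, T4, T7, T7, T4, T8, T6, T4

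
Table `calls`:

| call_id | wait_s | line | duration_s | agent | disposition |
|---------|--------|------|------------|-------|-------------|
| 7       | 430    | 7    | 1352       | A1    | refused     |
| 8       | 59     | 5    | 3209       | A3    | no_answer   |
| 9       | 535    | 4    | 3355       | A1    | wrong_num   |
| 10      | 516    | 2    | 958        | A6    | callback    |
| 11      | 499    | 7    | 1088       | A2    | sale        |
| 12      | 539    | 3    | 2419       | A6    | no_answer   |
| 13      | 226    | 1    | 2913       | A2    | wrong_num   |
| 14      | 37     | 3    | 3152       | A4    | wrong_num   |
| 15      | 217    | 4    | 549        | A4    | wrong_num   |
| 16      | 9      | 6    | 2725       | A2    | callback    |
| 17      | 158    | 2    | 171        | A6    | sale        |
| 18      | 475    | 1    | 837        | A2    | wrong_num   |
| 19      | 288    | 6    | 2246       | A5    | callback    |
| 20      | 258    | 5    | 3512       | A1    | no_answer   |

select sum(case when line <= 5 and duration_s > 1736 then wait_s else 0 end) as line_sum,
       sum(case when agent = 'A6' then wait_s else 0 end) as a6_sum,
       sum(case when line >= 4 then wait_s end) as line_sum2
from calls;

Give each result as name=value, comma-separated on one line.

[line_sum: line <= 5 and duration_s > 1736]
call_id=7: ✗
call_id=8: ✓ → 59
call_id=9: ✓ → 535
call_id=10: ✗
call_id=11: ✗
call_id=12: ✓ → 539
call_id=13: ✓ → 226
call_id=14: ✓ → 37
call_id=15: ✗
call_id=16: ✗
call_id=17: ✗
call_id=18: ✗
call_id=19: ✗
call_id=20: ✓ → 258
line_sum = 59 + 535 + 539 + 226 + 37 + 258 = 1654
—
[a6_sum: agent = 'A6']
call_id=7: ✗
call_id=8: ✗
call_id=9: ✗
call_id=10: ✓ → 516
call_id=11: ✗
call_id=12: ✓ → 539
call_id=13: ✗
call_id=14: ✗
call_id=15: ✗
call_id=16: ✗
call_id=17: ✓ → 158
call_id=18: ✗
call_id=19: ✗
call_id=20: ✗
a6_sum = 516 + 539 + 158 = 1213
—
[line_sum2: line >= 4]
call_id=7: ✓ → 430
call_id=8: ✓ → 59
call_id=9: ✓ → 535
call_id=10: ✗
call_id=11: ✓ → 499
call_id=12: ✗
call_id=13: ✗
call_id=14: ✗
call_id=15: ✓ → 217
call_id=16: ✓ → 9
call_id=17: ✗
call_id=18: ✗
call_id=19: ✓ → 288
call_id=20: ✓ → 258
line_sum2 = 430 + 59 + 535 + 499 + 217 + 9 + 288 + 258 = 2295

line_sum=1654, a6_sum=1213, line_sum2=2295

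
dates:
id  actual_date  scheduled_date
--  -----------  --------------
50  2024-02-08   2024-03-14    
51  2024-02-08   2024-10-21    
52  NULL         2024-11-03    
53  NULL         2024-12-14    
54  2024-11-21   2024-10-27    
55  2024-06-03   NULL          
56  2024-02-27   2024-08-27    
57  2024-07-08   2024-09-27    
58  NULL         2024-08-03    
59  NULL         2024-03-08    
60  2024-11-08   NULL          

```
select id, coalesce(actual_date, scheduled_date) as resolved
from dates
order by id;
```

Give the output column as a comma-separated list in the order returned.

id=50: actual_date=2024-02-08 → 2024-02-08
id=51: actual_date=2024-02-08 → 2024-02-08
id=52: actual_date=NULL, scheduled_date=2024-11-03 → 2024-11-03
id=53: actual_date=NULL, scheduled_date=2024-12-14 → 2024-12-14
id=54: actual_date=2024-11-21 → 2024-11-21
id=55: actual_date=2024-06-03 → 2024-06-03
id=56: actual_date=2024-02-27 → 2024-02-27
id=57: actual_date=2024-07-08 → 2024-07-08
id=58: actual_date=NULL, scheduled_date=2024-08-03 → 2024-08-03
id=59: actual_date=NULL, scheduled_date=2024-03-08 → 2024-03-08
id=60: actual_date=2024-11-08 → 2024-11-08

2024-02-08, 2024-02-08, 2024-11-03, 2024-12-14, 2024-11-21, 2024-06-03, 2024-02-27, 2024-07-08, 2024-08-03, 2024-03-08, 2024-11-08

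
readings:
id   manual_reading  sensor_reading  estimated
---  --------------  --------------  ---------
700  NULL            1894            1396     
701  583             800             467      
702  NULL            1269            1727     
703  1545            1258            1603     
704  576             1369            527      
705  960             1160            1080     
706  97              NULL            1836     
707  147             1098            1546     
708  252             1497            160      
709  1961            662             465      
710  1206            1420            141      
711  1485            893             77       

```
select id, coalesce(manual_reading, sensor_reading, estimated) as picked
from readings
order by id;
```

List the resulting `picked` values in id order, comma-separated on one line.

id=700: manual_reading=NULL, sensor_reading=1894 → 1894
id=701: manual_reading=583 → 583
id=702: manual_reading=NULL, sensor_reading=1269 → 1269
id=703: manual_reading=1545 → 1545
id=704: manual_reading=576 → 576
id=705: manual_reading=960 → 960
id=706: manual_reading=97 → 97
id=707: manual_reading=147 → 147
id=708: manual_reading=252 → 252
id=709: manual_reading=1961 → 1961
id=710: manual_reading=1206 → 1206
id=711: manual_reading=1485 → 1485

1894, 583, 1269, 1545, 576, 960, 97, 147, 252, 1961, 1206, 1485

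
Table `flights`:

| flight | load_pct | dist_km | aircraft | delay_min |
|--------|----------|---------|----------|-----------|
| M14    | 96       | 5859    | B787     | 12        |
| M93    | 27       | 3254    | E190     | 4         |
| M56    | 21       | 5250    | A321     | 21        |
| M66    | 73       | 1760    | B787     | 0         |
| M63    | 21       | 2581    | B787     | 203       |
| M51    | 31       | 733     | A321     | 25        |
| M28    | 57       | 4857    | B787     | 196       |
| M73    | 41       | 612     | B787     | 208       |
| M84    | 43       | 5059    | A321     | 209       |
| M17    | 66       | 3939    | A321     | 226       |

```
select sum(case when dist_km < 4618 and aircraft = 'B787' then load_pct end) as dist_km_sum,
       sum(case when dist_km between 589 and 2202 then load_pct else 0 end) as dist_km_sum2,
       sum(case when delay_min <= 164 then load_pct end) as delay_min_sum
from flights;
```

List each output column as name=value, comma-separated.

dist_km_sum=135, dist_km_sum2=145, delay_min_sum=248

[dist_km_sum: dist_km < 4618 and aircraft = 'B787']
flight=M14: ✗
flight=M93: ✗
flight=M56: ✗
flight=M66: ✓ → 73
flight=M63: ✓ → 21
flight=M51: ✗
flight=M28: ✗
flight=M73: ✓ → 41
flight=M84: ✗
flight=M17: ✗
dist_km_sum = 73 + 21 + 41 = 135
—
[dist_km_sum2: dist_km between 589 and 2202]
flight=M14: ✗
flight=M93: ✗
flight=M56: ✗
flight=M66: ✓ → 73
flight=M63: ✗
flight=M51: ✓ → 31
flight=M28: ✗
flight=M73: ✓ → 41
flight=M84: ✗
flight=M17: ✗
dist_km_sum2 = 73 + 31 + 41 = 145
—
[delay_min_sum: delay_min <= 164]
flight=M14: ✓ → 96
flight=M93: ✓ → 27
flight=M56: ✓ → 21
flight=M66: ✓ → 73
flight=M63: ✗
flight=M51: ✓ → 31
flight=M28: ✗
flight=M73: ✗
flight=M84: ✗
flight=M17: ✗
delay_min_sum = 96 + 27 + 21 + 73 + 31 = 248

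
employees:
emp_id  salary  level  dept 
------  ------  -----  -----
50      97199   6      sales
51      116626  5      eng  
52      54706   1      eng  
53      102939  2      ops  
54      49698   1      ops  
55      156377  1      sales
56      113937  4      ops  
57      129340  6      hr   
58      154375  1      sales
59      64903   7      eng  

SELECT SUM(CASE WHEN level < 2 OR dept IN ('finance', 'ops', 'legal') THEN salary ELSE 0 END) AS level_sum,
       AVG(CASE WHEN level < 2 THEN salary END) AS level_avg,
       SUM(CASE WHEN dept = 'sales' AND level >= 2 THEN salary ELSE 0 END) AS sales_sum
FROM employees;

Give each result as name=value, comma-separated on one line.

[level_sum: level < 2 OR dept IN ('finance', 'ops', 'legal')]
emp_id=50: ✗
emp_id=51: ✗
emp_id=52: ✓ → 54706
emp_id=53: ✓ → 102939
emp_id=54: ✓ → 49698
emp_id=55: ✓ → 156377
emp_id=56: ✓ → 113937
emp_id=57: ✗
emp_id=58: ✓ → 154375
emp_id=59: ✗
level_sum = 54706 + 102939 + 49698 + 156377 + 113937 + 154375 = 632032
—
[level_avg: level < 2]
emp_id=50: ✗
emp_id=51: ✗
emp_id=52: ✓ → 54706
emp_id=53: ✗
emp_id=54: ✓ → 49698
emp_id=55: ✓ → 156377
emp_id=56: ✗
emp_id=57: ✗
emp_id=58: ✓ → 154375
emp_id=59: ✗
level_avg = (54706 + 49698 + 156377 + 154375) / 4 = 103789
—
[sales_sum: dept = 'sales' AND level >= 2]
emp_id=50: ✓ → 97199
emp_id=51: ✗
emp_id=52: ✗
emp_id=53: ✗
emp_id=54: ✗
emp_id=55: ✗
emp_id=56: ✗
emp_id=57: ✗
emp_id=58: ✗
emp_id=59: ✗
sales_sum = 97199

level_sum=632032, level_avg=103789, sales_sum=97199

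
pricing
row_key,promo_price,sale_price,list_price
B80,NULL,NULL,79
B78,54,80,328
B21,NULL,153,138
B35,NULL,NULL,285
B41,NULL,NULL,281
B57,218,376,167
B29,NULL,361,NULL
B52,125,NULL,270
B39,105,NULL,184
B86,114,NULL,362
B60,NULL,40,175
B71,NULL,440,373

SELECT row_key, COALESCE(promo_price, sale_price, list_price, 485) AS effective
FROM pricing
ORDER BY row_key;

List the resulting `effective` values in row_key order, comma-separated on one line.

row_key=B21: promo_price=NULL, sale_price=153 → 153
row_key=B29: promo_price=NULL, sale_price=361 → 361
row_key=B35: promo_price=NULL, sale_price=NULL, list_price=285 → 285
row_key=B39: promo_price=105 → 105
row_key=B41: promo_price=NULL, sale_price=NULL, list_price=281 → 281
row_key=B52: promo_price=125 → 125
row_key=B57: promo_price=218 → 218
row_key=B60: promo_price=NULL, sale_price=40 → 40
row_key=B71: promo_price=NULL, sale_price=440 → 440
row_key=B78: promo_price=54 → 54
row_key=B80: promo_price=NULL, sale_price=NULL, list_price=79 → 79
row_key=B86: promo_price=114 → 114

153, 361, 285, 105, 281, 125, 218, 40, 440, 54, 79, 114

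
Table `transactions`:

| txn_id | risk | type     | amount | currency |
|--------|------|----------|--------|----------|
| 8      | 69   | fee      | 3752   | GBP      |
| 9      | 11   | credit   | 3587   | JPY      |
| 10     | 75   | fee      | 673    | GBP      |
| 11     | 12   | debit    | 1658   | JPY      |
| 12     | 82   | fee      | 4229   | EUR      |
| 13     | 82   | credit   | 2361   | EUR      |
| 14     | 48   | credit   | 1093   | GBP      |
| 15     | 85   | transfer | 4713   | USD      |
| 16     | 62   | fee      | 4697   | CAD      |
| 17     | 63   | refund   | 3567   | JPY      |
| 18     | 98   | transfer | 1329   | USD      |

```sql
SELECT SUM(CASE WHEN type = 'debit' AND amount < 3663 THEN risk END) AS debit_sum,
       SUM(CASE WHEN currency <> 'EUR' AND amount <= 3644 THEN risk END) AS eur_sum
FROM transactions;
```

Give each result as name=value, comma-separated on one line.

[debit_sum: type = 'debit' AND amount < 3663]
txn_id=8: ✗
txn_id=9: ✗
txn_id=10: ✗
txn_id=11: ✓ → 12
txn_id=12: ✗
txn_id=13: ✗
txn_id=14: ✗
txn_id=15: ✗
txn_id=16: ✗
txn_id=17: ✗
txn_id=18: ✗
debit_sum = 12
—
[eur_sum: currency <> 'EUR' AND amount <= 3644]
txn_id=8: ✗
txn_id=9: ✓ → 11
txn_id=10: ✓ → 75
txn_id=11: ✓ → 12
txn_id=12: ✗
txn_id=13: ✗
txn_id=14: ✓ → 48
txn_id=15: ✗
txn_id=16: ✗
txn_id=17: ✓ → 63
txn_id=18: ✓ → 98
eur_sum = 11 + 75 + 12 + 48 + 63 + 98 = 307

debit_sum=12, eur_sum=307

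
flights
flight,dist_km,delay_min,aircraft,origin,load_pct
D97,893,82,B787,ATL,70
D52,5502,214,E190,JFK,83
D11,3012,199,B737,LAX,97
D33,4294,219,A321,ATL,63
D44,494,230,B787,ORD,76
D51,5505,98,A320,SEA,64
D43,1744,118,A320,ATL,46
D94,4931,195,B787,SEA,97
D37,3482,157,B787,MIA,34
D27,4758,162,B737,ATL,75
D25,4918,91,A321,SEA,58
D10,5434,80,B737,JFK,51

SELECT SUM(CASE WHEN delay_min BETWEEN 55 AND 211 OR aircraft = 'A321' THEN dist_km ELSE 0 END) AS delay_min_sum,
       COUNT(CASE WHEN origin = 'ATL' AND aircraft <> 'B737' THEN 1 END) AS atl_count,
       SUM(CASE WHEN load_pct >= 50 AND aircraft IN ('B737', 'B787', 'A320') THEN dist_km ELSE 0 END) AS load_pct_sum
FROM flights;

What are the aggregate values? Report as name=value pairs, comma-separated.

[delay_min_sum: delay_min BETWEEN 55 AND 211 OR aircraft = 'A321']
flight=D97: ✓ → 893
flight=D52: ✗
flight=D11: ✓ → 3012
flight=D33: ✓ → 4294
flight=D44: ✗
flight=D51: ✓ → 5505
flight=D43: ✓ → 1744
flight=D94: ✓ → 4931
flight=D37: ✓ → 3482
flight=D27: ✓ → 4758
flight=D25: ✓ → 4918
flight=D10: ✓ → 5434
delay_min_sum = 893 + 3012 + 4294 + 5505 + 1744 + 4931 + 3482 + 4758 + 4918 + 5434 = 38971
—
[atl_count: origin = 'ATL' AND aircraft <> 'B737']
flight=D97: ✓ → 1
flight=D52: ✗
flight=D11: ✗
flight=D33: ✓ → 1
flight=D44: ✗
flight=D51: ✗
flight=D43: ✓ → 1
flight=D94: ✗
flight=D37: ✗
flight=D27: ✗
flight=D25: ✗
flight=D10: ✗
atl_count = COUNT(1, 1, 1) = 3
—
[load_pct_sum: load_pct >= 50 AND aircraft IN ('B737', 'B787', 'A320')]
flight=D97: ✓ → 893
flight=D52: ✗
flight=D11: ✓ → 3012
flight=D33: ✗
flight=D44: ✓ → 494
flight=D51: ✓ → 5505
flight=D43: ✗
flight=D94: ✓ → 4931
flight=D37: ✗
flight=D27: ✓ → 4758
flight=D25: ✗
flight=D10: ✓ → 5434
load_pct_sum = 893 + 3012 + 494 + 5505 + 4931 + 4758 + 5434 = 25027

delay_min_sum=38971, atl_count=3, load_pct_sum=25027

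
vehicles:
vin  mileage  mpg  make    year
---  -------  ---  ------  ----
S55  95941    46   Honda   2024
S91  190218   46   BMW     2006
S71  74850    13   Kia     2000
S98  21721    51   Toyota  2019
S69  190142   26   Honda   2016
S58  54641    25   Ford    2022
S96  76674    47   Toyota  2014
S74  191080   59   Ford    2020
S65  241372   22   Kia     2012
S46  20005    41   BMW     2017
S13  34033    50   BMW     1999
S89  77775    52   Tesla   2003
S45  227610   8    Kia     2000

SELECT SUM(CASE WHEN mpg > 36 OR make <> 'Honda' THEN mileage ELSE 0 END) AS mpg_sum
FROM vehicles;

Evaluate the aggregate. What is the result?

1305920

vin=S55: ✓ → 95941
vin=S91: ✓ → 190218
vin=S71: ✓ → 74850
vin=S98: ✓ → 21721
vin=S69: ✗
vin=S58: ✓ → 54641
vin=S96: ✓ → 76674
vin=S74: ✓ → 191080
vin=S65: ✓ → 241372
vin=S46: ✓ → 20005
vin=S13: ✓ → 34033
vin=S89: ✓ → 77775
vin=S45: ✓ → 227610
mpg_sum = 95941 + 190218 + 74850 + 21721 + 54641 + 76674 + 191080 + 241372 + 20005 + 34033 + 77775 + 227610 = 1305920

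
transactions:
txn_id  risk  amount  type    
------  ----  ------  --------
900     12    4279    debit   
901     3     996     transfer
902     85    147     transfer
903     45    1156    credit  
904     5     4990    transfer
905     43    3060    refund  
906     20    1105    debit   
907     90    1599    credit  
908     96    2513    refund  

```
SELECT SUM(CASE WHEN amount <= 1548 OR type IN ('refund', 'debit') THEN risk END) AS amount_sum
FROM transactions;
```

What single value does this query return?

txn_id=900: ✓ → 12
txn_id=901: ✓ → 3
txn_id=902: ✓ → 85
txn_id=903: ✓ → 45
txn_id=904: ✗
txn_id=905: ✓ → 43
txn_id=906: ✓ → 20
txn_id=907: ✗
txn_id=908: ✓ → 96
amount_sum = 12 + 3 + 85 + 45 + 43 + 20 + 96 = 304

304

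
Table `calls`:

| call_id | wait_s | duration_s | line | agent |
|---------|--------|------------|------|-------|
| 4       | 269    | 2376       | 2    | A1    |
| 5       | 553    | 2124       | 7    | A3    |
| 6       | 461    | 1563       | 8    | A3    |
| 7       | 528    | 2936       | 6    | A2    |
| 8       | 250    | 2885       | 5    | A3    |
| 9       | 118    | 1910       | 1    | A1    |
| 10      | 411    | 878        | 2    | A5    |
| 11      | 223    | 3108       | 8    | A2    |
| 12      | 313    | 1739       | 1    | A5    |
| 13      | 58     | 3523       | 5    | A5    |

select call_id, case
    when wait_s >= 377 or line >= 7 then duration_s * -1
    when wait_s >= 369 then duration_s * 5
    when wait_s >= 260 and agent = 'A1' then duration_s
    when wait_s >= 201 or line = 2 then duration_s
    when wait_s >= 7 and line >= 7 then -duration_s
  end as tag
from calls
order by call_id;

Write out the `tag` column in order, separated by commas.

call_id=4: wait_s >= 260 and agent = 'A1' → 2376
call_id=5: wait_s >= 377 or line >= 7 → -2124
call_id=6: wait_s >= 377 or line >= 7 → -1563
call_id=7: wait_s >= 377 or line >= 7 → -2936
call_id=8: wait_s >= 201 or line = 2 → 2885
call_id=9: (no match → NULL) → NULL
call_id=10: wait_s >= 377 or line >= 7 → -878
call_id=11: wait_s >= 377 or line >= 7 → -3108
call_id=12: wait_s >= 201 or line = 2 → 1739
call_id=13: (no match → NULL) → NULL

2376, -2124, -1563, -2936, 2885, NULL, -878, -3108, 1739, NULL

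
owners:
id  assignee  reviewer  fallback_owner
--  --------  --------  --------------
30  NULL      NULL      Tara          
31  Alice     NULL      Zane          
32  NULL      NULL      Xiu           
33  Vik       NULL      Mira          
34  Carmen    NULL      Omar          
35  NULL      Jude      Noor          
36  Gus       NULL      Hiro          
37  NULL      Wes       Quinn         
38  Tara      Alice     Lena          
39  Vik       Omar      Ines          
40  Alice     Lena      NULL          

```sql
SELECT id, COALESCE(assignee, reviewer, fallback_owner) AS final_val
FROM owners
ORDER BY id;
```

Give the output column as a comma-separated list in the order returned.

Tara, Alice, Xiu, Vik, Carmen, Jude, Gus, Wes, Tara, Vik, Alice

id=30: assignee=NULL, reviewer=NULL, fallback_owner=Tara → Tara
id=31: assignee=Alice → Alice
id=32: assignee=NULL, reviewer=NULL, fallback_owner=Xiu → Xiu
id=33: assignee=Vik → Vik
id=34: assignee=Carmen → Carmen
id=35: assignee=NULL, reviewer=Jude → Jude
id=36: assignee=Gus → Gus
id=37: assignee=NULL, reviewer=Wes → Wes
id=38: assignee=Tara → Tara
id=39: assignee=Vik → Vik
id=40: assignee=Alice → Alice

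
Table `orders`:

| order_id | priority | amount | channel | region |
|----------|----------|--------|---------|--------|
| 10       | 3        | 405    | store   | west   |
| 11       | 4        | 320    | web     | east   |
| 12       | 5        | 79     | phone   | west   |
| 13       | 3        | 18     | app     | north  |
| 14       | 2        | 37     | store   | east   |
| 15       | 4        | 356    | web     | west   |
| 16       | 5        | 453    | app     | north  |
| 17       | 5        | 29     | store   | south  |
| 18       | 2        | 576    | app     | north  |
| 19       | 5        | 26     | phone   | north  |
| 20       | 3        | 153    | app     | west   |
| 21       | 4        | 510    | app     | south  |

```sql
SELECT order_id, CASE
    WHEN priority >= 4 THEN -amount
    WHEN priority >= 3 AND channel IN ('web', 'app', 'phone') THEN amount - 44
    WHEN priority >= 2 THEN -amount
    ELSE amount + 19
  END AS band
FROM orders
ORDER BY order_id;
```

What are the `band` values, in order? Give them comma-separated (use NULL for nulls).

order_id=10: priority >= 2 → -405
order_id=11: priority >= 4 → -320
order_id=12: priority >= 4 → -79
order_id=13: priority >= 3 AND channel IN ('web', 'app', 'phone') → -26
order_id=14: priority >= 2 → -37
order_id=15: priority >= 4 → -356
order_id=16: priority >= 4 → -453
order_id=17: priority >= 4 → -29
order_id=18: priority >= 2 → -576
order_id=19: priority >= 4 → -26
order_id=20: priority >= 3 AND channel IN ('web', 'app', 'phone') → 109
order_id=21: priority >= 4 → -510

-405, -320, -79, -26, -37, -356, -453, -29, -576, -26, 109, -510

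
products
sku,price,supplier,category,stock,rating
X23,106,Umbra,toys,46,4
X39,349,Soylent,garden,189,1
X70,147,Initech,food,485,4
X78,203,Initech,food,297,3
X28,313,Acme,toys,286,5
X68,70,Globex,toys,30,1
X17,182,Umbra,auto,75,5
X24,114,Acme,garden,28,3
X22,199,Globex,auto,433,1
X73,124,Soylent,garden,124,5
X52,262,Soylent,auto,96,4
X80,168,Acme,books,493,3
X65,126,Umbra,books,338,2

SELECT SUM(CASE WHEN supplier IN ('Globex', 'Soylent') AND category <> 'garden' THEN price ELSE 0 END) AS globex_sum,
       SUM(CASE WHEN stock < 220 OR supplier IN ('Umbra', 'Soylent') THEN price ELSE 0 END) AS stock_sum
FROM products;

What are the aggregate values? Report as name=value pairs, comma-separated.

[globex_sum: supplier IN ('Globex', 'Soylent') AND category <> 'garden']
sku=X23: ✗
sku=X39: ✗
sku=X70: ✗
sku=X78: ✗
sku=X28: ✗
sku=X68: ✓ → 70
sku=X17: ✗
sku=X24: ✗
sku=X22: ✓ → 199
sku=X73: ✗
sku=X52: ✓ → 262
sku=X80: ✗
sku=X65: ✗
globex_sum = 70 + 199 + 262 = 531
—
[stock_sum: stock < 220 OR supplier IN ('Umbra', 'Soylent')]
sku=X23: ✓ → 106
sku=X39: ✓ → 349
sku=X70: ✗
sku=X78: ✗
sku=X28: ✗
sku=X68: ✓ → 70
sku=X17: ✓ → 182
sku=X24: ✓ → 114
sku=X22: ✗
sku=X73: ✓ → 124
sku=X52: ✓ → 262
sku=X80: ✗
sku=X65: ✓ → 126
stock_sum = 106 + 349 + 70 + 182 + 114 + 124 + 262 + 126 = 1333

globex_sum=531, stock_sum=1333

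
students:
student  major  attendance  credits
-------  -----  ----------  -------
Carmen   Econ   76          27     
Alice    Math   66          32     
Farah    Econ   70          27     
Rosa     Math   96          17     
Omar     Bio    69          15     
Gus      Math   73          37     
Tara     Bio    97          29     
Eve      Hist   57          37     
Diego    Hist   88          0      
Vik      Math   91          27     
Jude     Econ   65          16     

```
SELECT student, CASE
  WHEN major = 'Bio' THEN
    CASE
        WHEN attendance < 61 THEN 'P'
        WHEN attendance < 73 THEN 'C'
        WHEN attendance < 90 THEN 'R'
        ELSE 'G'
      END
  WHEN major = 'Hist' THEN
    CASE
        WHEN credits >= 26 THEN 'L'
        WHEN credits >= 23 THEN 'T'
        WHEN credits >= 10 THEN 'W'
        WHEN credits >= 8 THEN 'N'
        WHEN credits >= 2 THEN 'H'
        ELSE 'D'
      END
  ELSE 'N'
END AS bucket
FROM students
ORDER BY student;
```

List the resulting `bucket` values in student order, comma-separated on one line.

student=Alice: major='Math' → outer ELSE → N
student=Carmen: major='Econ' → outer ELSE → N
student=Diego: major='Hist' → inner[ELSE] → D
student=Eve: major='Hist' → inner[credits >= 26] → L
student=Farah: major='Econ' → outer ELSE → N
student=Gus: major='Math' → outer ELSE → N
student=Jude: major='Econ' → outer ELSE → N
student=Omar: major='Bio' → inner[attendance < 73] → C
student=Rosa: major='Math' → outer ELSE → N
student=Tara: major='Bio' → inner[ELSE] → G
student=Vik: major='Math' → outer ELSE → N

N, N, D, L, N, N, N, C, N, G, N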